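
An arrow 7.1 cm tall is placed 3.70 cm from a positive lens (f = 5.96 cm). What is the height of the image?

18.7 cm

1/d_i = 1/f − 1/d_o = 1/(5.960) − 1/(3.70) = -0.1025, so d_i = -9.758 cm.
m = −d_i/d_o = +2.637.
|h_i| = |m|·h_o = 2.637 × 7.1 = 18.7 cm. The image is virtual, upright and enlarged, on the same side as the object.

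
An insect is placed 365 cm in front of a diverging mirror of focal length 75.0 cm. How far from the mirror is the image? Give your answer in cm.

For a diverging mirror, f = -75.0 cm.
Mirror equation: 1/s_i = 1/f − 1/s_o = 1/(-75.00) − 1/(365) = -0.01333 − 0.002740 = -0.01607, so s_i = -62.2 cm.
The image is virtual, upright and reduced, behind the mirror.

62.2 cm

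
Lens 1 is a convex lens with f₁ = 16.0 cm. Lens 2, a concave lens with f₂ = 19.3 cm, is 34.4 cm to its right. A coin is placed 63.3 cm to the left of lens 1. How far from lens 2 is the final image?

7.76 cm

Lens 1: 1/d_i1 = 1/f₁ − 1/d_o1 = 1/(16.0) − 1/(63.3) = 0.04670, so d_i1 = 21.41 cm.
The intermediate image is 21.41 cm to the right of lens 1, which is 34.4 − (21.41) = 12.99 cm to the left of lens 2, so d_o2 = +12.99 cm.
Lens 2 is diverging, so f₂ = −19.3 cm.
Lens 2: 1/d_i2 = 1/f₂ − 1/d_o2 = 1/(-19.3) − 1/(12.99) = -0.1288, so d_i2 = -7.76 cm.
The final image is virtual, 7.76 cm to the left of lens 2 (overall magnification ≈ -0.20).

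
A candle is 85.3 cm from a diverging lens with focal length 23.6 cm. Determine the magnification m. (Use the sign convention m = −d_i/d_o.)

m = +0.217

For a diverging lens, f = -23.6 cm.
1/d_i = 1/f − 1/d_o = 1/(-23.60) − 1/(85.3) = -0.05410, so d_i = -18.49 cm.
m = −d_i/d_o = −(-18.49)/(85.3) = +0.217.
The image is virtual, upright and reduced, on the same side as the object.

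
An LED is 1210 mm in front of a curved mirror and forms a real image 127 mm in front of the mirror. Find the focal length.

Real image ⇒ d_i = +127 mm.
1/f = 1/d_o + 1/d_i = 1/(1210) + 1/(127) = 0.008700, so f = 115 mm.
Since f is positive, the curved mirror is concave.

f = 115 mm (concave)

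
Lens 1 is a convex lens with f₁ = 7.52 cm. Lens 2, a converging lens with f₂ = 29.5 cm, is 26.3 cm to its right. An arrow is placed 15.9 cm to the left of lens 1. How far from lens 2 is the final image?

20.3 cm

Lens 1: 1/d_i1 = 1/f₁ − 1/d_o1 = 1/(7.52) − 1/(15.9) = 0.07009, so d_i1 = 14.27 cm.
The intermediate image is 14.27 cm to the right of lens 1, which is 26.3 − (14.27) = 12.03 cm to the left of lens 2, so d_o2 = +12.03 cm.
Lens 2: 1/d_i2 = 1/f₂ − 1/d_o2 = 1/(29.5) − 1/(12.03) = -0.04923, so d_i2 = -20.3 cm.
The final image is virtual, 20.3 cm to the left of lens 2 (overall magnification ≈ -1.5).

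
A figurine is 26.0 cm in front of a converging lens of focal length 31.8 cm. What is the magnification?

1/d_i = 1/f − 1/d_o = 1/(31.80) − 1/(26.0) = -0.007015, so d_i = -142.6 cm.
m = −d_i/d_o = −(-142.6)/(26.0) = +5.48.
The image is virtual, upright and enlarged, on the same side as the object.

m = +5.48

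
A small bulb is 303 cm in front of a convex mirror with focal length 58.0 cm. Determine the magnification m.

m = +0.161

For a convex mirror, f = -58.0 cm.
1/d_i = 1/f − 1/d_o = 1/(-58.00) − 1/(303) = -0.02054, so d_i = -48.68 cm.
m = −d_i/d_o = −(-48.68)/(303) = +0.161.
The image is virtual, upright and reduced, behind the mirror.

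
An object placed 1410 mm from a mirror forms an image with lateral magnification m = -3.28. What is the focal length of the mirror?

m = −d_i/d_o ⇒ d_i = −m·d_o = −(-3.28)·(1410) = 4625 mm.
1/f = 1/d_o + 1/d_i = 1/(1410) + 1/(4625) = 0.0009254, so f = 1080 mm.
Since f is positive, the mirror is concave.

f = 1080 mm (concave)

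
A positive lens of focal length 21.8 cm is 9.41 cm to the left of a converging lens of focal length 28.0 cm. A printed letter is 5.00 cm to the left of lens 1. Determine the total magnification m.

Lens 1: 1/d_i1 = 1/(21.8) − 1/(5.00) = -0.1541, so d_i1 = -6.488 cm; m₁ = −d_i1/d_o1 = +1.298.
d_o2 = 9.41 − (-6.488) = 15.90 cm.
Lens 2: 1/d_i2 = 1/(28.0) − 1/(15.90) = -0.02718, so d_i2 = -36.79 cm; m₂ = −d_i2/d_o2 = +2.314.
m = m₁·m₂ = (+1.298)(+2.314) = +3.00.

m = +3.00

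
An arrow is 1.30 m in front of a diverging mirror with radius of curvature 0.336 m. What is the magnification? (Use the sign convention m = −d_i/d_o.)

m = +0.114

f = R/2 = 0.336/2 = 0.1680 m; for a diverging mirror, f = -0.1680 m.
1/d_i = 1/f − 1/d_o = 1/(-0.1680) − 1/(1.30) = -6.722, so d_i = -0.1488 m.
m = −d_i/d_o = −(-0.1488)/(1.30) = +0.114.
The image is virtual, upright and reduced, behind the mirror.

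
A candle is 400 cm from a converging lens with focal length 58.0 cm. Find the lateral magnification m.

m = -0.170

1/d_i = 1/f − 1/d_o = 1/(58.00) − 1/(400) = 0.01474, so d_i = 67.84 cm.
m = −d_i/d_o = −(67.84)/(400) = -0.170.
The image is real, inverted and reduced, on the far side of the lens.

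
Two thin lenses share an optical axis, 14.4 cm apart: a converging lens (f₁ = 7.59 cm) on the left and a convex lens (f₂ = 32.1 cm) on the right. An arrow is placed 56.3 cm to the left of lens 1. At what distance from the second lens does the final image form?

Lens 1: 1/d_i1 = 1/f₁ − 1/d_o1 = 1/(7.59) − 1/(56.3) = 0.1140, so d_i1 = 8.773 cm.
The intermediate image is 8.773 cm to the right of lens 1, which is 14.4 − (8.773) = 5.627 cm to the left of lens 2, so d_o2 = +5.627 cm.
Lens 2: 1/d_i2 = 1/f₂ − 1/d_o2 = 1/(32.1) − 1/(5.627) = -0.1466, so d_i2 = -6.82 cm.
The final image is virtual, 6.82 cm to the left of lens 2 (overall magnification ≈ -0.19).

6.82 cm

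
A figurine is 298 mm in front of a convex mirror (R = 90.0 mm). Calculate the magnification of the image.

f = R/2 = 90.0/2 = 45.00 mm; for a convex mirror, f = -45.00 mm.
1/d_i = 1/f − 1/d_o = 1/(-45.00) − 1/(298) = -0.02558, so d_i = -39.10 mm.
m = −d_i/d_o = −(-39.10)/(298) = +0.131.
The image is virtual, upright and reduced, behind the mirror.

m = +0.131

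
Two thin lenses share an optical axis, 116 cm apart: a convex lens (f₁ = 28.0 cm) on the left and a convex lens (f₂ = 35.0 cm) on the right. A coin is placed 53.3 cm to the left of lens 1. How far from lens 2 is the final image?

90.7 cm

Lens 1: 1/d_i1 = 1/f₁ − 1/d_o1 = 1/(28.0) − 1/(53.3) = 0.01695, so d_i1 = 58.99 cm.
The intermediate image is 58.99 cm to the right of lens 1, which is 116 − (58.99) = 57.01 cm to the left of lens 2, so d_o2 = +57.01 cm.
Lens 2: 1/d_i2 = 1/f₂ − 1/d_o2 = 1/(35.0) − 1/(57.01) = 0.01103, so d_i2 = 90.7 cm.
The final image is real, 90.7 cm to the right of lens 2 (overall magnification ≈ 1.8).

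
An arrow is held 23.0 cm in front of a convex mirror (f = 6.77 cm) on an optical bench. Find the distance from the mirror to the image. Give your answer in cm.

For a convex mirror, f = -6.77 cm.
Mirror equation: 1/v = 1/f − 1/u = 1/(-6.770) − 1/(23.0) = -0.1477 − 0.04348 = -0.1912, so v = -5.23 cm.
The image is virtual, upright and reduced, behind the mirror.

5.23 cm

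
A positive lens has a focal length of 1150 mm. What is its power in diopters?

f = 115 cm = 1.15 m.
P = 1/f = 1/(1.15 m) = +0.870 D.

P = +0.870 D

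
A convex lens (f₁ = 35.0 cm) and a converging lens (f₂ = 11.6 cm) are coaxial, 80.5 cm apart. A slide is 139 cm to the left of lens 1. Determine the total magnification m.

Lens 1: 1/d_i1 = 1/(35.0) − 1/(139) = 0.02138, so d_i1 = 46.78 cm; m₁ = −d_i1/d_o1 = -0.3365.
d_o2 = 80.5 − (46.78) = 33.72 cm.
Lens 2: 1/d_i2 = 1/(11.6) − 1/(33.72) = 0.05655, so d_i2 = 17.68 cm; m₂ = −d_i2/d_o2 = -0.5244.
m = m₁·m₂ = (-0.3365)(-0.5244) = +0.176.

m = +0.176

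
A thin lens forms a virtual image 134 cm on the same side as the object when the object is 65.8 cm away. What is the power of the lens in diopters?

P = +0.773 D

Virtual image ⇒ d_i = −134 cm.
1/f = 1/d_o + 1/d_i = 1/(65.8) + 1/(-134) = 0.007735 cm⁻¹.
f = 129.3 cm = 1.293 m, so P = 1/f = +0.773 D.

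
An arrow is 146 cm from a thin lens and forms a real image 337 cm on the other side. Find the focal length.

Real image ⇒ d_i = +337 cm.
1/f = 1/d_o + 1/d_i = 1/(146) + 1/(337) = 0.009817, so f = 102 cm.
Since f is positive, the thin lens is converging.

f = 102 cm (converging)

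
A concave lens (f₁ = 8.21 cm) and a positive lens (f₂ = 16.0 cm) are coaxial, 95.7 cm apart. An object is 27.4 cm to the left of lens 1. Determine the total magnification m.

m = -0.0429

f₁ = −8.21 cm (diverging).
Lens 1: 1/d_i1 = 1/(-8.21) − 1/(27.4) = -0.1583, so d_i1 = -6.317 cm; m₁ = −d_i1/d_o1 = +0.2305.
d_o2 = 95.7 − (-6.317) = 102.0 cm.
Lens 2: 1/d_i2 = 1/(16.0) − 1/(102.0) = 0.05270, so d_i2 = 18.98 cm; m₂ = −d_i2/d_o2 = -0.1860.
m = m₁·m₂ = (+0.2305)(-0.1860) = -0.0429.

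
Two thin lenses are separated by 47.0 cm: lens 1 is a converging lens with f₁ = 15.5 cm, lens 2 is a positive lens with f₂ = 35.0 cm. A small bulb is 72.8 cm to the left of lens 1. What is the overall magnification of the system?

Lens 1: 1/d_i1 = 1/(15.5) − 1/(72.8) = 0.05078, so d_i1 = 19.69 cm; m₁ = −d_i1/d_o1 = -0.2705.
d_o2 = 47.0 − (19.69) = 27.31 cm.
Lens 2: 1/d_i2 = 1/(35.0) − 1/(27.31) = -0.008045, so d_i2 = -124.3 cm; m₂ = −d_i2/d_o2 = +4.551.
m = m₁·m₂ = (-0.2705)(+4.551) = -1.23.

m = -1.23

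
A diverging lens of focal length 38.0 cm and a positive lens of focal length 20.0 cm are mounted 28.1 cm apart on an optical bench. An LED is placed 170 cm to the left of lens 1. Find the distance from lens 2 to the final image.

30.2 cm

Lens 1 is diverging, so f₁ = −38.0 cm.
Lens 1: 1/d_i1 = 1/f₁ − 1/d_o1 = 1/(-38.0) − 1/(170) = -0.03220, so d_i1 = -31.06 cm.
The intermediate image is 31.06 cm to the left of lens 1 (virtual), which is 28.1 − (-31.06) = 59.16 cm to the left of lens 2, so d_o2 = +59.16 cm.
Lens 2: 1/d_i2 = 1/f₂ − 1/d_o2 = 1/(20.0) − 1/(59.16) = 0.03310, so d_i2 = 30.2 cm.
The final image is real, 30.2 cm to the right of lens 2 (overall magnification ≈ -0.093).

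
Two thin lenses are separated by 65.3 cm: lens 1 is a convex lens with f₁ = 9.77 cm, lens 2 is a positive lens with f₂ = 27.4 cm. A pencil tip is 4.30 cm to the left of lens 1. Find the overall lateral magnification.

m = -1.07

Lens 1: 1/d_i1 = 1/(9.77) − 1/(4.30) = -0.1302, so d_i1 = -7.680 cm; m₁ = −d_i1/d_o1 = +1.786.
d_o2 = 65.3 − (-7.680) = 72.98 cm.
Lens 2: 1/d_i2 = 1/(27.4) − 1/(72.98) = 0.02279, so d_i2 = 43.87 cm; m₂ = −d_i2/d_o2 = -0.6011.
m = m₁·m₂ = (+1.786)(-0.6011) = -1.07.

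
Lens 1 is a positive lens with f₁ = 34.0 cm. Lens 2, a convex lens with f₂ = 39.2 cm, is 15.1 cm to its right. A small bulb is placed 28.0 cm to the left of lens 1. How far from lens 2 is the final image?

Lens 1: 1/d_i1 = 1/f₁ − 1/d_o1 = 1/(34.0) − 1/(28.0) = -0.006303, so d_i1 = -158.7 cm.
The intermediate image is 158.7 cm to the left of lens 1 (virtual), which is 15.1 − (-158.7) = 173.8 cm to the left of lens 2, so d_o2 = +173.8 cm.
Lens 2: 1/d_i2 = 1/f₂ − 1/d_o2 = 1/(39.2) − 1/(173.8) = 0.01976, so d_i2 = 50.6 cm.
The final image is real, 50.6 cm to the right of lens 2 (overall magnification ≈ -1.7).

50.6 cm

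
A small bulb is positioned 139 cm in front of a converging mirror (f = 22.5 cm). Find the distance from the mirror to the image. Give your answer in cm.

26.8 cm

Mirror equation: 1/s_i = 1/f − 1/s_o = 1/(22.50) − 1/(139) = 0.04444 − 0.007194 = 0.03725, so s_i = 26.8 cm.
The image is real, inverted and reduced, in front of the mirror.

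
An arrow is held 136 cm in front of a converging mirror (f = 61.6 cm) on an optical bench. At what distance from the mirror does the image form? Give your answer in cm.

Mirror equation: 1/q = 1/f − 1/p = 1/(61.60) − 1/(136) = 0.01623 − 0.007353 = 0.008881, so q = 113 cm.
The image is real, inverted and reduced, in front of the mirror.

113 cm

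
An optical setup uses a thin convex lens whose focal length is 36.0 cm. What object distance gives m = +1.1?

3.27 cm

m = −d_i/d_o ⇒ d_i = −m·d_o.
1/f = 1/d_o + 1/d_i = 1/d_o − 1/(m·d_o) = (1 − 1/m)/d_o, so d_o = f(1 − 1/m) = (36.00)(1 − 1/(+1.1)) = 3.27 cm.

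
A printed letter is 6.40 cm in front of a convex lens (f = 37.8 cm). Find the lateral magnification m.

m = +1.20

1/d_i = 1/f − 1/d_o = 1/(37.80) − 1/(6.40) = -0.1298, so d_i = -7.704 cm.
m = −d_i/d_o = −(-7.704)/(6.40) = +1.20.
The image is virtual, upright and enlarged, on the same side as the object.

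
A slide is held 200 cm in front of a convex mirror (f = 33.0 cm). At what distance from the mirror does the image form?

28.3 cm

For a convex mirror, f = -33.0 cm.
Mirror equation: 1/d_i = 1/f − 1/d_o = 1/(-33.00) − 1/(200) = -0.03030 − 0.005000 = -0.03530, so d_i = -28.3 cm.
The image is virtual, upright and reduced, behind the mirror.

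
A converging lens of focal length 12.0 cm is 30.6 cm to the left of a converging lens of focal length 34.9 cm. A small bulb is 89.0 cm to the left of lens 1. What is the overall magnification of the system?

m = -0.299

Lens 1: 1/d_i1 = 1/(12.0) − 1/(89.0) = 0.07210, so d_i1 = 13.87 cm; m₁ = −d_i1/d_o1 = -0.1558.
d_o2 = 30.6 − (13.87) = 16.73 cm.
Lens 2: 1/d_i2 = 1/(34.9) − 1/(16.73) = -0.03112, so d_i2 = -32.13 cm; m₂ = −d_i2/d_o2 = +1.921.
m = m₁·m₂ = (-0.1558)(+1.921) = -0.299.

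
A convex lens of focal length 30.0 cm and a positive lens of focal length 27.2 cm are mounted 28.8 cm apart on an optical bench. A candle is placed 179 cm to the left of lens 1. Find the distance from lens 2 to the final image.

Lens 1: 1/d_i1 = 1/f₁ − 1/d_o1 = 1/(30.0) − 1/(179) = 0.02775, so d_i1 = 36.04 cm.
The intermediate image is 36.04 cm to the right of lens 1, which lies 7.240 cm to the right of lens 2 — a virtual object — so d_o2 = −7.240 cm.
Lens 2: 1/d_i2 = 1/f₂ − 1/d_o2 = 1/(27.2) − 1/(-7.240) = 0.1749, so d_i2 = 5.72 cm.
The final image is real, 5.72 cm to the right of lens 2 (overall magnification ≈ -0.16).

5.72 cm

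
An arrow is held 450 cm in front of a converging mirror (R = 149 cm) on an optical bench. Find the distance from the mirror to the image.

f = R/2 = 149/2 = 74.50 cm.
Mirror equation: 1/q = 1/f − 1/p = 1/(74.50) − 1/(450) = 0.01342 − 0.002222 = 0.01120, so q = 89.3 cm.
The image is real, inverted and reduced, in front of the mirror.

89.3 cm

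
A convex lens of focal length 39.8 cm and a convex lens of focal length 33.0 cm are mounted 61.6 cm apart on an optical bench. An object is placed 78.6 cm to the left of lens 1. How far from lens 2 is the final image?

12.1 cm

Lens 1: 1/d_i1 = 1/f₁ − 1/d_o1 = 1/(39.8) − 1/(78.6) = 0.01240, so d_i1 = 80.63 cm.
The intermediate image is 80.63 cm to the right of lens 1, which lies 19.03 cm to the right of lens 2 — a virtual object — so d_o2 = −19.03 cm.
Lens 2: 1/d_i2 = 1/f₂ − 1/d_o2 = 1/(33.0) − 1/(-19.03) = 0.08285, so d_i2 = 12.1 cm.
The final image is real, 12.1 cm to the right of lens 2 (overall magnification ≈ -0.65).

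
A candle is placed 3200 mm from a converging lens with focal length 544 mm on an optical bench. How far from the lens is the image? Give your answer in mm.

655 mm

Thin-lens equation: 1/d_i = 1/f − 1/d_o = 1/(544.0) − 1/(3200) = 0.001838 − 0.0003125 = 0.001526, so d_i = 655 mm.
The image is real, inverted and reduced, on the far side of the lens.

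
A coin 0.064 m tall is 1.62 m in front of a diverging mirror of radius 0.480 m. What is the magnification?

f = R/2 = 0.480/2 = 0.2400 m; for a diverging mirror, f = -0.2400 m.
1/d_i = 1/f − 1/d_o = 1/(-0.2400) − 1/(1.62) = -4.784, so d_i = -0.2090 m.
m = −d_i/d_o = −(-0.2090)/(1.62) = +0.129.
The image is virtual, upright and reduced, behind the mirror.

m = +0.129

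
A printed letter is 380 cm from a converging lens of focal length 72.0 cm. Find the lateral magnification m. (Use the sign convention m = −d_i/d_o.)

m = -0.234

1/d_i = 1/f − 1/d_o = 1/(72.00) − 1/(380) = 0.01126, so d_i = 88.83 cm.
m = −d_i/d_o = −(88.83)/(380) = -0.234.
The image is real, inverted and reduced, on the far side of the lens.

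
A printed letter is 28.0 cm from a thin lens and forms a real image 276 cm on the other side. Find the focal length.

Real image ⇒ d_i = +276 cm.
1/f = 1/d_o + 1/d_i = 1/(28.0) + 1/(276) = 0.03934, so f = 25.4 cm.
Since f is positive, the thin lens is converging.

f = 25.4 cm (converging)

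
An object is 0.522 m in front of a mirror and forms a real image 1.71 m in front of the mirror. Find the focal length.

f = 0.400 m (concave)

Real image ⇒ d_i = +1.71 m.
1/f = 1/d_o + 1/d_i = 1/(0.522) + 1/(1.71) = 2.501, so f = 0.400 m.
Since f is positive, the mirror is concave.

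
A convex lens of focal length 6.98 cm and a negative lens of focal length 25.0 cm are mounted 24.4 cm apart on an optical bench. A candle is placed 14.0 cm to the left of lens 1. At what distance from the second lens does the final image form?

7.38 cm

Lens 1: 1/d_i1 = 1/f₁ − 1/d_o1 = 1/(6.98) − 1/(14.0) = 0.07184, so d_i1 = 13.92 cm.
The intermediate image is 13.92 cm to the right of lens 1, which is 24.4 − (13.92) = 10.48 cm to the left of lens 2, so d_o2 = +10.48 cm.
Lens 2 is diverging, so f₂ = −25.0 cm.
Lens 2: 1/d_i2 = 1/f₂ − 1/d_o2 = 1/(-25.0) − 1/(10.48) = -0.1354, so d_i2 = -7.38 cm.
The final image is virtual, 7.38 cm to the left of lens 2 (overall magnification ≈ -0.70).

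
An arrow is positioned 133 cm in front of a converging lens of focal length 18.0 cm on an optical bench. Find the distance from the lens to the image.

Lens equation: 1/d_i = 1/f − 1/d_o = 1/(18.00) − 1/(133) = 0.05556 − 0.007519 = 0.04804, so d_i = 20.8 cm.
The image is real, inverted and reduced, on the far side of the lens.

20.8 cm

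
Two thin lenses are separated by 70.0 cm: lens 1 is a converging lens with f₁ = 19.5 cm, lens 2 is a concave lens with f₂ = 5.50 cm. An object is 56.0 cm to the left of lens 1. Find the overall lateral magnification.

m = -0.0645

Lens 1: 1/d_i1 = 1/(19.5) − 1/(56.0) = 0.03342, so d_i1 = 29.92 cm; m₁ = −d_i1/d_o1 = -0.5343.
d_o2 = 70.0 − (29.92) = 40.08 cm.
f₂ = −5.50 cm (diverging).
Lens 2: 1/d_i2 = 1/(-5.50) − 1/(40.08) = -0.2068, so d_i2 = -4.836 cm; m₂ = −d_i2/d_o2 = +0.1207.
m = m₁·m₂ = (-0.5343)(+0.1207) = -0.0645.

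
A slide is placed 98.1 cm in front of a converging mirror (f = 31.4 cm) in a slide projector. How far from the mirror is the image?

46.2 cm

Mirror equation: 1/q = 1/f − 1/p = 1/(31.40) − 1/(98.1) = 0.03185 − 0.01019 = 0.02165, so q = 46.2 cm.
The image is real, inverted and reduced, in front of the mirror.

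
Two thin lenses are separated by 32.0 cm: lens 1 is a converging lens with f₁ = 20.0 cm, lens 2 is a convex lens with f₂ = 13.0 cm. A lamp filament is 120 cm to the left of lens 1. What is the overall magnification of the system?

m = -0.520

Lens 1: 1/d_i1 = 1/(20.0) − 1/(120) = 0.04167, so d_i1 = 24.00 cm; m₁ = −d_i1/d_o1 = -0.2000.
d_o2 = 32.0 − (24.00) = 8.000 cm.
Lens 2: 1/d_i2 = 1/(13.0) − 1/(8.000) = -0.04808, so d_i2 = -20.80 cm; m₂ = −d_i2/d_o2 = +2.600.
m = m₁·m₂ = (-0.2000)(+2.600) = -0.520.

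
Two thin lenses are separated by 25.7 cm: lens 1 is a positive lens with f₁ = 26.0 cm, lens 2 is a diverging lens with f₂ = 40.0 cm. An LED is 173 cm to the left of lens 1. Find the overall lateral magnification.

Lens 1: 1/d_i1 = 1/(26.0) − 1/(173) = 0.03268, so d_i1 = 30.60 cm; m₁ = −d_i1/d_o1 = -0.1769.
d_o2 = 25.7 − (30.60) = -4.900 cm (virtual object).
f₂ = −40.0 cm (diverging).
Lens 2: 1/d_i2 = 1/(-40.0) − 1/(-4.900) = 0.1791, so d_i2 = 5.584 cm; m₂ = −d_i2/d_o2 = +1.140.
m = m₁·m₂ = (-0.1769)(+1.140) = -0.202.

m = -0.202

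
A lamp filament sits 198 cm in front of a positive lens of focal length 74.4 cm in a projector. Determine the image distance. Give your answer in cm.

Thin-lens equation: 1/s_i = 1/f − 1/s_o = 1/(74.40) − 1/(198) = 0.01344 − 0.005051 = 0.008390, so s_i = 119 cm.
The image is real, inverted and reduced, on the far side of the lens.

119 cm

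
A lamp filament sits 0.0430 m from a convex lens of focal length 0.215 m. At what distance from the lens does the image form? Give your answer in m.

Lens equation: 1/d_i = 1/f − 1/d_o = 1/(0.2150) − 1/(0.0430) = 4.651 − 23.26 = -18.60, so d_i = -0.0537 m.
The image is virtual, upright and enlarged, on the same side as the object.

0.0537 m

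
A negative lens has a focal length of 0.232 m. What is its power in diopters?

P = -4.31 D

For a negative lens, f = −0.232 m.
P = 1/f = 1/(-0.232 m) = -4.31 D.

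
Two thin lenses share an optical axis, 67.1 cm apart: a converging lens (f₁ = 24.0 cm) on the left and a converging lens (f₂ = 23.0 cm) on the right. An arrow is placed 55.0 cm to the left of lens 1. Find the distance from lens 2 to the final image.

371 cm

Lens 1: 1/d_i1 = 1/f₁ − 1/d_o1 = 1/(24.0) − 1/(55.0) = 0.02348, so d_i1 = 42.58 cm.
The intermediate image is 42.58 cm to the right of lens 1, which is 67.1 − (42.58) = 24.52 cm to the left of lens 2, so d_o2 = +24.52 cm.
Lens 2: 1/d_i2 = 1/f₂ − 1/d_o2 = 1/(23.0) − 1/(24.52) = 0.002695, so d_i2 = 371 cm.
The final image is real, 371 cm to the right of lens 2 (overall magnification ≈ 12).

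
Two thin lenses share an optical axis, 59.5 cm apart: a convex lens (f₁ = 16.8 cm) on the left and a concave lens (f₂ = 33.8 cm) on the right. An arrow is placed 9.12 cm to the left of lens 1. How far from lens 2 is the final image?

23.7 cm

Lens 1: 1/d_i1 = 1/f₁ − 1/d_o1 = 1/(16.8) − 1/(9.12) = -0.05013, so d_i1 = -19.95 cm.
The intermediate image is 19.95 cm to the left of lens 1 (virtual), which is 59.5 − (-19.95) = 79.45 cm to the left of lens 2, so d_o2 = +79.45 cm.
Lens 2 is diverging, so f₂ = −33.8 cm.
Lens 2: 1/d_i2 = 1/f₂ − 1/d_o2 = 1/(-33.8) − 1/(79.45) = -0.04217, so d_i2 = -23.7 cm.
The final image is virtual, 23.7 cm to the left of lens 2 (overall magnification ≈ 0.65).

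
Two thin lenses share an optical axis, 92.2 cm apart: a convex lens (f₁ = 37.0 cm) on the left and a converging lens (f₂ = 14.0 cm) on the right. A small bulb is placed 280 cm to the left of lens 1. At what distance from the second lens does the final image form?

Lens 1: 1/d_i1 = 1/f₁ − 1/d_o1 = 1/(37.0) − 1/(280) = 0.02346, so d_i1 = 42.63 cm.
The intermediate image is 42.63 cm to the right of lens 1, which is 92.2 − (42.63) = 49.57 cm to the left of lens 2, so d_o2 = +49.57 cm.
Lens 2: 1/d_i2 = 1/f₂ − 1/d_o2 = 1/(14.0) − 1/(49.57) = 0.05126, so d_i2 = 19.5 cm.
The final image is real, 19.5 cm to the right of lens 2 (overall magnification ≈ 0.060).

19.5 cm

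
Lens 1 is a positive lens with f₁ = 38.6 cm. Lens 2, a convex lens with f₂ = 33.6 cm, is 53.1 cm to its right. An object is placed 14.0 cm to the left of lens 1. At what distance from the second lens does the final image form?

60.8 cm

Lens 1: 1/d_i1 = 1/f₁ − 1/d_o1 = 1/(38.6) − 1/(14.0) = -0.04552, so d_i1 = -21.97 cm.
The intermediate image is 21.97 cm to the left of lens 1 (virtual), which is 53.1 − (-21.97) = 75.07 cm to the left of lens 2, so d_o2 = +75.07 cm.
Lens 2: 1/d_i2 = 1/f₂ − 1/d_o2 = 1/(33.6) − 1/(75.07) = 0.01644, so d_i2 = 60.8 cm.
The final image is real, 60.8 cm to the right of lens 2 (overall magnification ≈ -1.3).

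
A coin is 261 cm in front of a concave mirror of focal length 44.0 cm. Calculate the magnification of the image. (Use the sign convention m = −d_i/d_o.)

m = -0.203

1/d_i = 1/f − 1/d_o = 1/(44.00) − 1/(261) = 0.01890, so d_i = 52.92 cm.
m = −d_i/d_o = −(52.92)/(261) = -0.203.
The image is real, inverted and reduced, in front of the mirror.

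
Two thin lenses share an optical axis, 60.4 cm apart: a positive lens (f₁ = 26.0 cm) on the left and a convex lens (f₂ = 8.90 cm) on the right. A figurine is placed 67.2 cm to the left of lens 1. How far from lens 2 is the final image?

Lens 1: 1/d_i1 = 1/f₁ − 1/d_o1 = 1/(26.0) − 1/(67.2) = 0.02358, so d_i1 = 42.41 cm.
The intermediate image is 42.41 cm to the right of lens 1, which is 60.4 − (42.41) = 17.99 cm to the left of lens 2, so d_o2 = +17.99 cm.
Lens 2: 1/d_i2 = 1/f₂ − 1/d_o2 = 1/(8.90) − 1/(17.99) = 0.05677, so d_i2 = 17.6 cm.
The final image is real, 17.6 cm to the right of lens 2 (overall magnification ≈ 0.62).

17.6 cm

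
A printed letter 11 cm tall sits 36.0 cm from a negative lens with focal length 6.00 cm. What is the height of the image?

1.57 cm

For a negative lens, f = -6.00 cm.
1/d_i = 1/f − 1/d_o = 1/(-6.000) − 1/(36.0) = -0.1944, so d_i = -5.143 cm.
m = −d_i/d_o = +0.1429.
|h_i| = |m|·h_o = 0.1429 × 11 = 1.57 cm. The image is virtual, upright and reduced, on the same side as the object.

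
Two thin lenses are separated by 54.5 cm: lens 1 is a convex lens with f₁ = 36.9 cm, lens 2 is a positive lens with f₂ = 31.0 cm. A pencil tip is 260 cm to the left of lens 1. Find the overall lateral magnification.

Lens 1: 1/d_i1 = 1/(36.9) − 1/(260) = 0.02325, so d_i1 = 43.00 cm; m₁ = −d_i1/d_o1 = -0.1654.
d_o2 = 54.5 − (43.00) = 11.50 cm.
Lens 2: 1/d_i2 = 1/(31.0) − 1/(11.50) = -0.05470, so d_i2 = -18.28 cm; m₂ = −d_i2/d_o2 = +1.590.
m = m₁·m₂ = (-0.1654)(+1.590) = -0.263.

m = -0.263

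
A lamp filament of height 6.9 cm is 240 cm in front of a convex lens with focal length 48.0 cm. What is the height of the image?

1.73 cm

1/d_i = 1/f − 1/d_o = 1/(48.00) − 1/(240) = 0.01667, so d_i = 60.00 cm.
m = −d_i/d_o = -0.2500.
|h_i| = |m|·h_o = 0.2500 × 6.9 = 1.73 cm. The image is real, inverted and reduced, on the far side of the lens.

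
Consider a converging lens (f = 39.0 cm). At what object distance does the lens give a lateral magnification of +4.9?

m = −d_i/d_o ⇒ d_i = −m·d_o.
1/f = 1/d_o + 1/d_i = 1/d_o − 1/(m·d_o) = (1 − 1/m)/d_o, so d_o = f(1 − 1/m) = (39.00)(1 − 1/(+4.9)) = 31.0 cm.

31.0 cm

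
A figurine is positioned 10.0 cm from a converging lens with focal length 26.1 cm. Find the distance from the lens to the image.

16.2 cm

Thin-lens equation: 1/q = 1/f − 1/p = 1/(26.10) − 1/(10.0) = 0.03831 − 0.1000 = -0.06169, so q = -16.2 cm.
The image is virtual, upright and enlarged, on the same side as the object.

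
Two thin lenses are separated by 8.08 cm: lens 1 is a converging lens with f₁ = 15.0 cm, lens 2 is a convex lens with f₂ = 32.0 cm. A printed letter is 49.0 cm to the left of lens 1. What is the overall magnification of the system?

m = -0.310

Lens 1: 1/d_i1 = 1/(15.0) − 1/(49.0) = 0.04626, so d_i1 = 21.62 cm; m₁ = −d_i1/d_o1 = -0.4412.
d_o2 = 8.08 − (21.62) = -13.54 cm (virtual object).
Lens 2: 1/d_i2 = 1/(32.0) − 1/(-13.54) = 0.1051, so d_i2 = 9.514 cm; m₂ = −d_i2/d_o2 = +0.7027.
m = m₁·m₂ = (-0.4412)(+0.7027) = -0.310.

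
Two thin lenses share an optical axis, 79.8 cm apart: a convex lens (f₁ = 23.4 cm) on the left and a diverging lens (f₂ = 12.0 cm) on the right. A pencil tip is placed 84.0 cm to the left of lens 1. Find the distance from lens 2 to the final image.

Lens 1: 1/d_i1 = 1/f₁ − 1/d_o1 = 1/(23.4) − 1/(84.0) = 0.03083, so d_i1 = 32.44 cm.
The intermediate image is 32.44 cm to the right of lens 1, which is 79.8 − (32.44) = 47.36 cm to the left of lens 2, so d_o2 = +47.36 cm.
Lens 2 is diverging, so f₂ = −12.0 cm.
Lens 2: 1/d_i2 = 1/f₂ − 1/d_o2 = 1/(-12.0) − 1/(47.36) = -0.1044, so d_i2 = -9.57 cm.
The final image is virtual, 9.57 cm to the left of lens 2 (overall magnification ≈ -0.078).

9.57 cm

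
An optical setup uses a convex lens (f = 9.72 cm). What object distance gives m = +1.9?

4.60 cm

m = −d_i/d_o ⇒ d_i = −m·d_o.
1/f = 1/d_o + 1/d_i = 1/d_o − 1/(m·d_o) = (1 − 1/m)/d_o, so d_o = f(1 − 1/m) = (9.720)(1 − 1/(+1.9)) = 4.60 cm.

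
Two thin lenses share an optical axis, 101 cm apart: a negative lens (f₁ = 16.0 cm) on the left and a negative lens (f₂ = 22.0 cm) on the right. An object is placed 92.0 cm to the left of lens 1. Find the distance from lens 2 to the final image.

18.5 cm

Lens 1 is diverging, so f₁ = −16.0 cm.
Lens 1: 1/d_i1 = 1/f₁ − 1/d_o1 = 1/(-16.0) − 1/(92.0) = -0.07337, so d_i1 = -13.63 cm.
The intermediate image is 13.63 cm to the left of lens 1 (virtual), which is 101 − (-13.63) = 114.6 cm to the left of lens 2, so d_o2 = +114.6 cm.
Lens 2 is diverging, so f₂ = −22.0 cm.
Lens 2: 1/d_i2 = 1/f₂ − 1/d_o2 = 1/(-22.0) − 1/(114.6) = -0.05418, so d_i2 = -18.5 cm.
The final image is virtual, 18.5 cm to the left of lens 2 (overall magnification ≈ 0.024).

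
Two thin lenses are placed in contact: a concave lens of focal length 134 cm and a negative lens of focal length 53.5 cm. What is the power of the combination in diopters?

P₁ = 1/f₁ = 1/(-1.34 m) = -0.7463 D; P₂ = 1/f₂ = 1/(-0.535 m) = -1.869 D.
For thin lenses in contact, P = P₁ + P₂ = (-0.7463) + (-1.869) = -2.62 D.

P = -2.62 D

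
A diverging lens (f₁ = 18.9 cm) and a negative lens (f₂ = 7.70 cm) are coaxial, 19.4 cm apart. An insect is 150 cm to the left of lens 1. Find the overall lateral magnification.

m = +0.0196

f₁ = −18.9 cm (diverging).
Lens 1: 1/d_i1 = 1/(-18.9) − 1/(150) = -0.05958, so d_i1 = -16.79 cm; m₁ = −d_i1/d_o1 = +0.1119.
d_o2 = 19.4 − (-16.79) = 36.19 cm.
f₂ = −7.70 cm (diverging).
Lens 2: 1/d_i2 = 1/(-7.70) − 1/(36.19) = -0.1575, so d_i2 = -6.349 cm; m₂ = −d_i2/d_o2 = +0.1754.
m = m₁·m₂ = (+0.1119)(+0.1754) = +0.0196.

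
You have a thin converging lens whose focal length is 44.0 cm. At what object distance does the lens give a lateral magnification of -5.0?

52.8 cm

m = −d_i/d_o ⇒ d_i = −m·d_o.
1/f = 1/d_o + 1/d_i = 1/d_o − 1/(m·d_o) = (1 − 1/m)/d_o, so d_o = f(1 − 1/m) = (44.00)(1 − 1/(-5.0)) = 52.8 cm.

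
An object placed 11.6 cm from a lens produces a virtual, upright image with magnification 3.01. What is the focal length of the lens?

m = −d_i/d_o ⇒ d_i = −m·d_o = −(+3.01)·(11.6) = -34.92 cm.
1/f = 1/d_o + 1/d_i = 1/(11.6) + 1/(-34.92) = 0.05757, so f = 17.4 cm.
Since f is positive, the lens is converging.

f = 17.4 cm (converging)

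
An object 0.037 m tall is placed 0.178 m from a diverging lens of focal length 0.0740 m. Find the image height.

For a diverging lens, f = -0.0740 m.
1/d_i = 1/f − 1/d_o = 1/(-0.07400) − 1/(0.178) = -19.13, so d_i = -0.05227 m.
m = −d_i/d_o = +0.2937.
|h_i| = |m|·h_o = 0.2937 × 0.037 = 0.0109 m. The image is virtual, upright and reduced, on the same side as the object.

0.0109 m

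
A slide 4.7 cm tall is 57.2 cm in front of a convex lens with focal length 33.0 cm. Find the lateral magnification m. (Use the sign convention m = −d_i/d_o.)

m = -1.36

1/d_i = 1/f − 1/d_o = 1/(33.00) − 1/(57.2) = 0.01282, so d_i = 78.00 cm.
m = −d_i/d_o = −(78.00)/(57.2) = -1.36.
The image is real, inverted and enlarged, on the far side of the lens.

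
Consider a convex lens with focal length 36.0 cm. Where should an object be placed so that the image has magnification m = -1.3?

m = −d_i/d_o ⇒ d_i = −m·d_o.
1/f = 1/d_o + 1/d_i = 1/d_o − 1/(m·d_o) = (1 − 1/m)/d_o, so d_o = f(1 − 1/m) = (36.00)(1 − 1/(-1.3)) = 63.7 cm.

63.7 cm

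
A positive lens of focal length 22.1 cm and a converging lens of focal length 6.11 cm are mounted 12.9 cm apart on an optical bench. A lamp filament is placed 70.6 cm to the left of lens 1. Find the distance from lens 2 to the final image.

4.64 cm

Lens 1: 1/d_i1 = 1/f₁ − 1/d_o1 = 1/(22.1) − 1/(70.6) = 0.03108, so d_i1 = 32.17 cm.
The intermediate image is 32.17 cm to the right of lens 1, which lies 19.27 cm to the right of lens 2 — a virtual object — so d_o2 = −19.27 cm.
Lens 2: 1/d_i2 = 1/f₂ − 1/d_o2 = 1/(6.11) − 1/(-19.27) = 0.2156, so d_i2 = 4.64 cm.
The final image is real, 4.64 cm to the right of lens 2 (overall magnification ≈ -0.11).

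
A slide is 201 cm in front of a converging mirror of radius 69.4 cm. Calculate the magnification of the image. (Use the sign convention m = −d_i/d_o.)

m = -0.209

f = R/2 = 69.4/2 = 34.70 cm.
1/d_i = 1/f − 1/d_o = 1/(34.70) − 1/(201) = 0.02384, so d_i = 41.94 cm.
m = −d_i/d_o = −(41.94)/(201) = -0.209.
The image is real, inverted and reduced, in front of the mirror.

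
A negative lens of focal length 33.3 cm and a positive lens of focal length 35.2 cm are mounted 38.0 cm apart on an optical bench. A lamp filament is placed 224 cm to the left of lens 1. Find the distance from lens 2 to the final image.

74.2 cm

Lens 1 is diverging, so f₁ = −33.3 cm.
Lens 1: 1/d_i1 = 1/f₁ − 1/d_o1 = 1/(-33.3) − 1/(224) = -0.03449, so d_i1 = -28.99 cm.
The intermediate image is 28.99 cm to the left of lens 1 (virtual), which is 38.0 − (-28.99) = 66.99 cm to the left of lens 2, so d_o2 = +66.99 cm.
Lens 2: 1/d_i2 = 1/f₂ − 1/d_o2 = 1/(35.2) − 1/(66.99) = 0.01348, so d_i2 = 74.2 cm.
The final image is real, 74.2 cm to the right of lens 2 (overall magnification ≈ -0.14).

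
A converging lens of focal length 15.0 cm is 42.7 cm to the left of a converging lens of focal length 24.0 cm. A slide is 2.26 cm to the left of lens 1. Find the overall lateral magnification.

m = -1.32

Lens 1: 1/d_i1 = 1/(15.0) − 1/(2.26) = -0.3758, so d_i1 = -2.661 cm; m₁ = −d_i1/d_o1 = +1.177.
d_o2 = 42.7 − (-2.661) = 45.36 cm.
Lens 2: 1/d_i2 = 1/(24.0) − 1/(45.36) = 0.01962, so d_i2 = 50.97 cm; m₂ = −d_i2/d_o2 = -1.124.
m = m₁·m₂ = (+1.177)(-1.124) = -1.32.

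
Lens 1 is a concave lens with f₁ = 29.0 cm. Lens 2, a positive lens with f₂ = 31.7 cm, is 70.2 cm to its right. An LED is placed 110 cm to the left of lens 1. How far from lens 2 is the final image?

Lens 1 is diverging, so f₁ = −29.0 cm.
Lens 1: 1/d_i1 = 1/f₁ − 1/d_o1 = 1/(-29.0) − 1/(110) = -0.04357, so d_i1 = -22.95 cm.
The intermediate image is 22.95 cm to the left of lens 1 (virtual), which is 70.2 − (-22.95) = 93.15 cm to the left of lens 2, so d_o2 = +93.15 cm.
Lens 2: 1/d_i2 = 1/f₂ − 1/d_o2 = 1/(31.7) − 1/(93.15) = 0.02081, so d_i2 = 48.1 cm.
The final image is real, 48.1 cm to the right of lens 2 (overall magnification ≈ -0.11).

48.1 cm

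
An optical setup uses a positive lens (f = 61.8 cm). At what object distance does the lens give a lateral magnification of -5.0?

m = −d_i/d_o ⇒ d_i = −m·d_o.
1/f = 1/d_o + 1/d_i = 1/d_o − 1/(m·d_o) = (1 − 1/m)/d_o, so d_o = f(1 − 1/m) = (61.80)(1 − 1/(-5.0)) = 74.2 cm.

74.2 cm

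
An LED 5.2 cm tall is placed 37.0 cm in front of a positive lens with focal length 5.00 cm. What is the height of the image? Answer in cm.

1/d_i = 1/f − 1/d_o = 1/(5.000) − 1/(37.0) = 0.1730, so d_i = 5.781 cm.
m = −d_i/d_o = -0.1562.
|h_i| = |m|·h_o = 0.1562 × 5.2 = 0.812 cm. The image is real, inverted and reduced, on the far side of the lens.

0.812 cm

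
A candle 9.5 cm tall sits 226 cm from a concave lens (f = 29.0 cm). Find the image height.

For a concave lens, f = -29.0 cm.
1/d_i = 1/f − 1/d_o = 1/(-29.00) − 1/(226) = -0.03891, so d_i = -25.70 cm.
m = −d_i/d_o = +0.1137.
|h_i| = |m|·h_o = 0.1137 × 9.5 = 1.08 cm. The image is virtual, upright and reduced, on the same side as the object.

1.08 cm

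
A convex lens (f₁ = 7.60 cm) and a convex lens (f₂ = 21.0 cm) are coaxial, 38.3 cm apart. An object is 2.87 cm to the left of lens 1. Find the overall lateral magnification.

m = -1.54

Lens 1: 1/d_i1 = 1/(7.60) − 1/(2.87) = -0.2169, so d_i1 = -4.611 cm; m₁ = −d_i1/d_o1 = +1.607.
d_o2 = 38.3 − (-4.611) = 42.91 cm.
Lens 2: 1/d_i2 = 1/(21.0) − 1/(42.91) = 0.02431, so d_i2 = 41.13 cm; m₂ = −d_i2/d_o2 = -0.9585.
m = m₁·m₂ = (+1.607)(-0.9585) = -1.54.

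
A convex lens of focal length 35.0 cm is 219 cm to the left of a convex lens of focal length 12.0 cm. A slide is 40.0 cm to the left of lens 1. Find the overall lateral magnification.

Lens 1: 1/d_i1 = 1/(35.0) − 1/(40.0) = 0.003571, so d_i1 = 280.0 cm; m₁ = −d_i1/d_o1 = -7.000.
d_o2 = 219 − (280.0) = -61.00 cm (virtual object).
Lens 2: 1/d_i2 = 1/(12.0) − 1/(-61.00) = 0.09973, so d_i2 = 10.03 cm; m₂ = −d_i2/d_o2 = +0.1644.
m = m₁·m₂ = (-7.000)(+0.1644) = -1.15.

m = -1.15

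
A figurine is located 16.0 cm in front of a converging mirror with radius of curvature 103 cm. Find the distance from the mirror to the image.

23.2 cm

f = R/2 = 103/2 = 51.50 cm.
Mirror equation: 1/v = 1/f − 1/u = 1/(51.50) − 1/(16.0) = 0.01942 − 0.06250 = -0.04308, so v = -23.2 cm.
The image is virtual, upright and enlarged, behind the mirror.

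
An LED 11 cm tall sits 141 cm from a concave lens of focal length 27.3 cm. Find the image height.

1.78 cm

For a concave lens, f = -27.3 cm.
1/d_i = 1/f − 1/d_o = 1/(-27.30) − 1/(141) = -0.04372, so d_i = -22.87 cm.
m = −d_i/d_o = +0.1622.
|h_i| = |m|·h_o = 0.1622 × 11 = 1.78 cm. The image is virtual, upright and reduced, on the same side as the object.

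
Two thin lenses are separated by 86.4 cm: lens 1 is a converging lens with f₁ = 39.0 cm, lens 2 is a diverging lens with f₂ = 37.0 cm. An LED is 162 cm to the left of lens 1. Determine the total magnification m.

m = -0.163

Lens 1: 1/d_i1 = 1/(39.0) − 1/(162) = 0.01947, so d_i1 = 51.37 cm; m₁ = −d_i1/d_o1 = -0.3171.
d_o2 = 86.4 − (51.37) = 35.03 cm.
f₂ = −37.0 cm (diverging).
Lens 2: 1/d_i2 = 1/(-37.0) − 1/(35.03) = -0.05557, so d_i2 = -17.99 cm; m₂ = −d_i2/d_o2 = +0.5137.
m = m₁·m₂ = (-0.3171)(+0.5137) = -0.163.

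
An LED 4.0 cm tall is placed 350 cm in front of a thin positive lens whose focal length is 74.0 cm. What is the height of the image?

1/d_i = 1/f − 1/d_o = 1/(74.00) − 1/(350) = 0.01066, so d_i = 93.84 cm.
m = −d_i/d_o = -0.2681.
|h_i| = |m|·h_o = 0.2681 × 4.0 = 1.07 cm. The image is real, inverted and reduced, on the far side of the lens.

1.07 cm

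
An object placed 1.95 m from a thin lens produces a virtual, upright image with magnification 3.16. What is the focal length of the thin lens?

f = 2.85 m (converging)

m = −d_i/d_o ⇒ d_i = −m·d_o = −(+3.16)·(1.95) = -6.162 m.
1/f = 1/d_o + 1/d_i = 1/(1.95) + 1/(-6.162) = 0.3505, so f = 2.85 m.
Since f is positive, the thin lens is converging.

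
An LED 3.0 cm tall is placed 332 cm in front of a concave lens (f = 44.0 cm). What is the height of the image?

For a concave lens, f = -44.0 cm.
1/d_i = 1/f − 1/d_o = 1/(-44.00) − 1/(332) = -0.02574, so d_i = -38.85 cm.
m = −d_i/d_o = +0.1170.
|h_i| = |m|·h_o = 0.1170 × 3.0 = 0.351 cm. The image is virtual, upright and reduced, on the same side as the object.

0.351 cm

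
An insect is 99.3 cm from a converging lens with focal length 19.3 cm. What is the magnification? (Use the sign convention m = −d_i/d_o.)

m = -0.241

1/d_i = 1/f − 1/d_o = 1/(19.30) − 1/(99.3) = 0.04174, so d_i = 23.96 cm.
m = −d_i/d_o = −(23.96)/(99.3) = -0.241.
The image is real, inverted and reduced, on the far side of the lens.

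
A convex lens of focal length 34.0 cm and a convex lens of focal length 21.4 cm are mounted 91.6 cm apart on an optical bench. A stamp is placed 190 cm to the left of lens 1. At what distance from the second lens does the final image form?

Lens 1: 1/d_i1 = 1/f₁ − 1/d_o1 = 1/(34.0) − 1/(190) = 0.02415, so d_i1 = 41.41 cm.
The intermediate image is 41.41 cm to the right of lens 1, which is 91.6 − (41.41) = 50.19 cm to the left of lens 2, so d_o2 = +50.19 cm.
Lens 2: 1/d_i2 = 1/f₂ − 1/d_o2 = 1/(21.4) − 1/(50.19) = 0.02680, so d_i2 = 37.3 cm.
The final image is real, 37.3 cm to the right of lens 2 (overall magnification ≈ 0.16).

37.3 cm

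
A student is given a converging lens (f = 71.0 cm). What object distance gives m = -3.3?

92.5 cm

m = −d_i/d_o ⇒ d_i = −m·d_o.
1/f = 1/d_o + 1/d_i = 1/d_o − 1/(m·d_o) = (1 − 1/m)/d_o, so d_o = f(1 − 1/m) = (71.00)(1 − 1/(-3.3)) = 92.5 cm.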